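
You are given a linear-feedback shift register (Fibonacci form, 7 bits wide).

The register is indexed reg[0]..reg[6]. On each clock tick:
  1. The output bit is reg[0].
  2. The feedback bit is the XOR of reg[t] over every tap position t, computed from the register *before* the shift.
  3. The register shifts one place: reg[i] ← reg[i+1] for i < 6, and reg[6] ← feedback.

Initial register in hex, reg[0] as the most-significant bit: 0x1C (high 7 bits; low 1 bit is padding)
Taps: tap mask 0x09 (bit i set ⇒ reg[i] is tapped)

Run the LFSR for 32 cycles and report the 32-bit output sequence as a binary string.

00011101111001011001001000000100

tick  register→output (feedback)
  0  0001110→0 (1)
  1  0011101→0 (1)
  2  0111011→0 (1)
  3  1110111→1 (1)
  4  1101111→1 (0)
  5  1011110→1 (0)
  6  0111100→0 (1)
  7  1111001→1 (0)
  8  1110010→1 (1)
  9  1100101→1 (1)
 10  1001011→1 (0)
 11  0010110→0 (0)
 12  0101100→0 (1)
 13  1011001→1 (0)
 14  0110010→0 (0)
 15  1100100→1 (1)
 16  1001001→1 (0)
 17  0010010→0 (0)
 18  0100100→0 (0)
 19  1001000→1 (0)
 20  0010000→0 (0)
 21  0100000→0 (0)
 22  1000000→1 (1)
 23  0000001→0 (0)
 24  0000010→0 (0)
 25  0000100→0 (0)
 26  0001000→0 (1)
 27  0010001→0 (0)
 28  0100010→0 (0)
 29  1000100→1 (1)
 30  0001001→0 (1)
 31  0010011→0 (0)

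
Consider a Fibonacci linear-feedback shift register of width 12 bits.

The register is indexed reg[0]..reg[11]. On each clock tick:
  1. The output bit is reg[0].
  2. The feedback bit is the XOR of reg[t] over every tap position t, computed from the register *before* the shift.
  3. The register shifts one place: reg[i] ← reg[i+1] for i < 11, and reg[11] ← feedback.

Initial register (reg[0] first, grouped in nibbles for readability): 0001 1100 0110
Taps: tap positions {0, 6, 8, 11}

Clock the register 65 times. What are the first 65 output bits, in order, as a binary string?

00011100011001000001101011111001011010001101000010000101100001000

k : reg_k → out_k, fb_k
0: 000111000110 → 0, fb=0
1: 001110001100 → 0, fb=1
2: 011100011001 → 0, fb=0
3: 111000110010 → 1, fb=0
4: 110001100100 → 1, fb=0
5: 100011001000 → 1, fb=0
6: 000110010000 → 0, fb=0
7: 001100100000 → 0, fb=1
8: 011001000001 → 0, fb=1
9: 110010000011 → 1, fb=0
10: 100100000110 → 1, fb=1
11: 001000001101 → 0, fb=0
12: 010000011010 → 0, fb=1
13: 100000110101 → 1, fb=1
14: 000001101011 → 0, fb=1
15: 000011010111 → 0, fb=1
16: 000110101111 → 0, fb=1
17: 001101011111 → 0, fb=0
18: 011010111110 → 0, fb=0
19: 110101111100 → 1, fb=1
20: 101011111001 → 1, fb=0
21: 010111110010 → 0, fb=1
22: 101111100101 → 1, fb=1
23: 011111001011 → 0, fb=0
24: 111110010110 → 1, fb=1
25: 111100101101 → 1, fb=0
26: 111001011010 → 1, fb=0
27: 110010110100 → 1, fb=0
28: 100101101000 → 1, fb=1
29: 001011010001 → 0, fb=1
30: 010110100011 → 0, fb=0
31: 101101000110 → 1, fb=1
32: 011010001101 → 0, fb=0
33: 110100011010 → 1, fb=0
34: 101000110100 → 1, fb=0
35: 010001101000 → 0, fb=0
36: 100011010000 → 1, fb=1
37: 000110100001 → 0, fb=0
38: 001101000010 → 0, fb=0
39: 011010000100 → 0, fb=0
40: 110100001000 → 1, fb=0
41: 101000010000 → 1, fb=1
42: 010000100001 → 0, fb=0
43: 100001000010 → 1, fb=1
44: 000010000101 → 0, fb=1
45: 000100001011 → 0, fb=0
46: 001000010110 → 0, fb=0
47: 010000101100 → 0, fb=0
48: 100001011000 → 1, fb=0
49: 000010110000 → 0, fb=1
50: 000101100001 → 0, fb=0
51: 001011000010 → 0, fb=0
52: 010110000100 → 0, fb=0
53: 101100001000 → 1, fb=0
54: 011000010000 → 0, fb=0
55: 110000100000 → 1, fb=0
56: 100001000000 → 1, fb=1
57: 000010000001 → 0, fb=1
58: 000100000011 → 0, fb=1
59: 001000000111 → 0, fb=1
60: 010000001111 → 0, fb=0
61: 100000011110 → 1, fb=0
62: 000000111100 → 0, fb=0
63: 000001111000 → 0, fb=0
64: 000011110000 → 0, fb=1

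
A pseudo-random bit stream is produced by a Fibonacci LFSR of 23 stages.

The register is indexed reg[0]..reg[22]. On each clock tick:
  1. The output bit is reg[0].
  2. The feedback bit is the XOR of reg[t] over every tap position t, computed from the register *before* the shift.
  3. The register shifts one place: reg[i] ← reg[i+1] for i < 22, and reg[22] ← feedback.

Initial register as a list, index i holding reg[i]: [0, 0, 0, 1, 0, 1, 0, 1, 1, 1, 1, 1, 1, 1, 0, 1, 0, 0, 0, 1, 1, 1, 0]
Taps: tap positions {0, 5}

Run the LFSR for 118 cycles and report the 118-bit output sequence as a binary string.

step | reg (before) | out | fb
   0 | 00010101111111010001110 | 0 | 1
   1 | 00101011111110100011101 | 0 | 0
   2 | 01010111111101000111010 | 0 | 1
   3 | 10101111111010001110101 | 1 | 0
   4 | 01011111110100011101010 | 0 | 1
   5 | 10111111101000111010101 | 1 | 0
   6 | 01111111010001110101010 | 0 | 1
   7 | 11111110100011101010101 | 1 | 0
   8 | 11111101000111010101010 | 1 | 0
   9 | 11111010001110101010100 | 1 | 1
  10 | 11110100011101010101001 | 1 | 0
  11 | 11101000111010101010010 | 1 | 1
  12 | 11010001110101010100101 | 1 | 1
  13 | 10100011101010101001011 | 1 | 1
  14 | 01000111010101010010111 | 0 | 1
  15 | 10001110101010100101111 | 1 | 0
  16 | 00011101010101001011110 | 0 | 1
  17 | 00111010101010010111101 | 0 | 0
  18 | 01110101010100101111010 | 0 | 1
  19 | 11101010101001011110101 | 1 | 1
  20 | 11010101010010111101011 | 1 | 0
  21 | 10101010100101111010110 | 1 | 1
  22 | 01010101001011110101101 | 0 | 1
  23 | 10101010010111101011011 | 1 | 1
  24 | 01010100101111010110111 | 0 | 1
  25 | 10101001011110101101111 | 1 | 1
  26 | 01010010111101011011111 | 0 | 0
  27 | 10100101111010110111110 | 1 | 0
  28 | 01001011110101101111100 | 0 | 0
  29 | 10010111101011011111000 | 1 | 0
  30 | 00101111010110111110000 | 0 | 1
  31 | 01011110101101111100001 | 0 | 1
  32 | 10111101011011111000011 | 1 | 0
  33 | 01111010110111110000110 | 0 | 0
  34 | 11110101101111100001100 | 1 | 0
  35 | 11101011011111000011000 | 1 | 1
  36 | 11010110111110000110001 | 1 | 0
  37 | 10101101111100001100010 | 1 | 0
  38 | 01011011111000011000100 | 0 | 0
  39 | 10110111110000110001000 | 1 | 0
  40 | 01101111100001100010000 | 0 | 1
  41 | 11011111000011000100001 | 1 | 0
  42 | 10111110000110001000010 | 1 | 0
  43 | 01111100001100010000100 | 0 | 1
  44 | 11111000011000100001001 | 1 | 1
  45 | 11110000110001000010011 | 1 | 1
  46 | 11100001100010000100111 | 1 | 1
  47 | 11000011000100001001111 | 1 | 1
  48 | 10000110001000010011111 | 1 | 0
  49 | 00001100010000100111110 | 0 | 1
  50 | 00011000100001001111101 | 0 | 0
  51 | 00110001000010011111010 | 0 | 0
  52 | 01100010000100111110100 | 0 | 0
  53 | 11000100001001111101000 | 1 | 0
  54 | 10001000010011111010000 | 1 | 1
  55 | 00010000100111110100001 | 0 | 0
  56 | 00100001001111101000010 | 0 | 0
  57 | 01000010011111010000100 | 0 | 0
  58 | 10000100111110100001000 | 1 | 0
  59 | 00001001111101000010000 | 0 | 0
  60 | 00010011111010000100000 | 0 | 0
  61 | 00100111110100001000000 | 0 | 1
  62 | 01001111101000010000001 | 0 | 1
  63 | 10011111010000100000011 | 1 | 0
  64 | 00111110100001000000110 | 0 | 1
  65 | 01111101000010000001101 | 0 | 1
  66 | 11111010000100000011011 | 1 | 1
  67 | 11110100001000000110111 | 1 | 0
  68 | 11101000010000001101110 | 1 | 1
  69 | 11010000100000011011101 | 1 | 1
  70 | 10100001000000110111011 | 1 | 1
  71 | 01000010000001101110111 | 0 | 0
  72 | 10000100000011011101110 | 1 | 0
  73 | 00001000000110111011100 | 0 | 0
  74 | 00010000001101110111000 | 0 | 0
  75 | 00100000011011101110000 | 0 | 0
  76 | 01000000110111011100000 | 0 | 0
  77 | 10000001101110111000000 | 1 | 1
  78 | 00000011011101110000001 | 0 | 0
  79 | 00000110111011100000010 | 0 | 1
  80 | 00001101110111000000101 | 0 | 1
  81 | 00011011101110000001011 | 0 | 0
  82 | 00110111011100000010110 | 0 | 1
  83 | 01101110111000000101101 | 0 | 1
  84 | 11011101110000001011011 | 1 | 0
  85 | 10111011100000010110110 | 1 | 1
  86 | 01110111000000101101101 | 0 | 1
  87 | 11101110000001011011011 | 1 | 0
  88 | 11011100000010110110110 | 1 | 0
  89 | 10111000000101101101100 | 1 | 1
  90 | 01110000001011011011001 | 0 | 0
  91 | 11100000010110110110010 | 1 | 1
  92 | 11000000101101101100101 | 1 | 1
  93 | 10000001011011011001011 | 1 | 1
  94 | 00000010110110110010111 | 0 | 0
  95 | 00000101101101100101110 | 0 | 1
  96 | 00001011011011001011101 | 0 | 0
  97 | 00010110110110010111010 | 0 | 1
  98 | 00101101101100101110101 | 0 | 1
  99 | 01011011011001011101011 | 0 | 0
 100 | 10110110110010111010110 | 1 | 0
 101 | 01101101100101110101100 | 0 | 1
 102 | 11011011001011101011001 | 1 | 1
 103 | 10110110010111010110011 | 1 | 0
 104 | 01101100101110101100110 | 0 | 1
 105 | 11011001011101011001101 | 1 | 1
 106 | 10110010111010110011011 | 1 | 1
 107 | 01100101110101100110111 | 0 | 1
 108 | 11001011101011001101111 | 1 | 1
 109 | 10010111010110011011111 | 1 | 0
 110 | 00101110101100110111110 | 0 | 1
 111 | 01011101011001101111101 | 0 | 1
 112 | 10111010110011011111011 | 1 | 1
 113 | 01110101100110111110111 | 0 | 1
 114 | 11101011001101111101111 | 1 | 1
 115 | 11010110011011111011111 | 1 | 0
 116 | 10101100110111110111110 | 1 | 0
 117 | 01011001101111101111100 | 0 | 0

0001010111111101000111010101010010111101011011111000011000100001001111101000010000001101110111000000101101101100101110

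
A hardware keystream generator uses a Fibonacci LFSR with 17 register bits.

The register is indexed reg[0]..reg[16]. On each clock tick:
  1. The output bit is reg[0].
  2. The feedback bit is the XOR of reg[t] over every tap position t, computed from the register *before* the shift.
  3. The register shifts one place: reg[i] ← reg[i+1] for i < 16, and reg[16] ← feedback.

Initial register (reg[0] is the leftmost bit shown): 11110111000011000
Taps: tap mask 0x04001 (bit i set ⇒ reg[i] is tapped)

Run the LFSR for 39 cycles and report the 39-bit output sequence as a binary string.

111101110000110001110101001000100111010

k : reg_k → out_k, fb_k
0: 11110111000011000 → 1, fb=1
1: 11101110000110001 → 1, fb=1
2: 11011100001100011 → 1, fb=1
3: 10111000011000111 → 1, fb=0
4: 01110000110001110 → 0, fb=1
5: 11100001100011101 → 1, fb=0
6: 11000011000111010 → 1, fb=1
7: 10000110001110101 → 1, fb=0
8: 00001100011101010 → 0, fb=0
9: 00011000111010100 → 0, fb=1
10: 00110001110101001 → 0, fb=0
11: 01100011101010010 → 0, fb=0
12: 11000111010100100 → 1, fb=0
13: 10001110101001000 → 1, fb=1
14: 00011101010010001 → 0, fb=0
15: 00111010100100010 → 0, fb=0
16: 01110101001000100 → 0, fb=1
17: 11101010010001001 → 1, fb=1
18: 11010100100010011 → 1, fb=1
19: 10101001000100111 → 1, fb=0
20: 01010010001001110 → 0, fb=1
21: 10100100010011101 → 1, fb=0
22: 01001000100111010 → 0, fb=0
23: 10010001001110100 → 1, fb=0
24: 00100010011101000 → 0, fb=0
25: 01000100111010000 → 0, fb=0
26: 10001001110100000 → 1, fb=1
27: 00010011101000001 → 0, fb=0
28: 00100111010000010 → 0, fb=0
29: 01001110100000100 → 0, fb=1
30: 10011101000001001 → 1, fb=1
31: 00111010000010011 → 0, fb=0
32: 01110100000100110 → 0, fb=1
33: 11101000001001101 → 1, fb=0
34: 11010000010011010 → 1, fb=1
35: 10100000100110101 → 1, fb=0
36: 01000001001101010 → 0, fb=0
37: 10000010011010100 → 1, fb=0
38: 00000100110101000 → 0, fb=0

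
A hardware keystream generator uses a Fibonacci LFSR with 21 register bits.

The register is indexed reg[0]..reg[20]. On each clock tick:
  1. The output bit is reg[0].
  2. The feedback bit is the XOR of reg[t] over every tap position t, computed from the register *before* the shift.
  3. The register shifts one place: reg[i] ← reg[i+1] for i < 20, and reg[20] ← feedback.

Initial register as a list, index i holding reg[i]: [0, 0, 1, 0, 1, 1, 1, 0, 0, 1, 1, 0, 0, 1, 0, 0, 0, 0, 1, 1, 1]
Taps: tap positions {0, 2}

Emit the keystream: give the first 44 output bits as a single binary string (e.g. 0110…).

00101110011001000011110010111111101001100111

k : reg_k → out_k, fb_k
0: 001011100110010000111 → 0, fb=1
1: 010111001100100001111 → 0, fb=0
2: 101110011001000011110 → 1, fb=0
3: 011100110010000111100 → 0, fb=1
4: 111001100100001111001 → 1, fb=0
5: 110011001000011110010 → 1, fb=1
6: 100110010000111100101 → 1, fb=1
7: 001100100001111001011 → 0, fb=1
8: 011001000011110010111 → 0, fb=1
9: 110010000111100101111 → 1, fb=1
10: 100100001111001011111 → 1, fb=1
11: 001000011110010111111 → 0, fb=1
12: 010000111100101111111 → 0, fb=0
13: 100001111001011111110 → 1, fb=1
14: 000011110010111111101 → 0, fb=0
15: 000111100101111111010 → 0, fb=0
16: 001111001011111110100 → 0, fb=1
17: 011110010111111101001 → 0, fb=1
18: 111100101111111010011 → 1, fb=0
19: 111001011111110100110 → 1, fb=0
20: 110010111111101001100 → 1, fb=1
21: 100101111111010011001 → 1, fb=1
22: 001011111110100110011 → 0, fb=1
23: 010111111101001100111 → 0, fb=0
24: 101111111010011001110 → 1, fb=0
25: 011111110100110011100 → 0, fb=1
26: 111111101001100111001 → 1, fb=0
27: 111111010011001110010 → 1, fb=0
28: 111110100110011100100 → 1, fb=0
29: 111101001100111001000 → 1, fb=0
30: 111010011001110010000 → 1, fb=0
31: 110100110011100100000 → 1, fb=1
32: 101001100111001000001 → 1, fb=0
33: 010011001110010000010 → 0, fb=0
34: 100110011100100000100 → 1, fb=1
35: 001100111001000001001 → 0, fb=1
36: 011001110010000010011 → 0, fb=1
37: 110011100100000100111 → 1, fb=1
38: 100111001000001001111 → 1, fb=1
39: 001110010000010011111 → 0, fb=1
40: 011100100000100111111 → 0, fb=1
41: 111001000001001111111 → 1, fb=0
42: 110010000010011111110 → 1, fb=1
43: 100100000100111111101 → 1, fb=1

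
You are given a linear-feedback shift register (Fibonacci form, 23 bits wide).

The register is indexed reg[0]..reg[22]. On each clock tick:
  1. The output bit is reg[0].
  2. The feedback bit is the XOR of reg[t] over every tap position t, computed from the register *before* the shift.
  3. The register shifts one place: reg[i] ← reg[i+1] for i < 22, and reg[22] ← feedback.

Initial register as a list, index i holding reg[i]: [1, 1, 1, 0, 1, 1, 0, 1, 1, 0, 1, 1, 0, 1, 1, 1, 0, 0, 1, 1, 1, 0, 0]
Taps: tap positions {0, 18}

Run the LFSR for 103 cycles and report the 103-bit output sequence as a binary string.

tick  register→output (feedback)
  0  11101101101101110011100→1 (0)
  1  11011011011011100111000→1 (0)
  2  10110110110111001110000→1 (0)
  3  01101101101110011100000→0 (0)
  4  11011011011100111000000→1 (1)
  5  10110110111001110000001→1 (1)
  6  01101101110011100000011→0 (0)
  7  11011011100111000000110→1 (1)
  8  10110111001110000001101→1 (1)
  9  01101110011100000011011→0 (1)
 10  11011100111000000110111→1 (0)
 11  10111001110000001101110→1 (1)
 12  01110011100000011011101→0 (1)
 13  11100111000000110111011→1 (0)
 14  11001110000001101110110→1 (0)
 15  10011100000011011101100→1 (1)
 16  00111000000110111011001→0 (1)
 17  01110000001101110110011→0 (1)
 18  11100000011011101100111→1 (1)
 19  11000000110111011001111→1 (1)
 20  10000001101110110011111→1 (0)
 21  00000011011101100111110→0 (1)
 22  00000110111011001111101→0 (1)
 23  00001101110110011111011→0 (1)
 24  00011011101100111110111→0 (1)
 25  00110111011001111101111→0 (0)
 26  01101110110011111011110→0 (1)
 27  11011101100111110111101→1 (0)
 28  10111011001111101111010→1 (0)
 29  01110110011111011110100→0 (1)
 30  11101100111110111101001→1 (1)
 31  11011001111101111010011→1 (0)
 32  10110011111011110100110→1 (1)
 33  01100111110111101001101→0 (0)
 34  11001111101111010011010→1 (0)
 35  10011111011110100110100→1 (0)
 36  00111110111101001101000→0 (0)
 37  01111101111010011010000→0 (1)
 38  11111011110100110100001→1 (1)
 39  11110111101001101000011→1 (1)
 40  11101111010011010000111→1 (1)
 41  11011110100110100001111→1 (1)
 42  10111101001101000011111→1 (0)
 43  01111010011010000111110→0 (1)
 44  11110100110100001111101→1 (0)
 45  11101001101000011111010→1 (0)
 46  11010011010000111110100→1 (0)
 47  10100110100001111101000→1 (1)
 48  01001101000011111010001→0 (1)
 49  10011010000111110100011→1 (1)
 50  00110100001111101000111→0 (0)
 51  01101000011111010001110→0 (0)
 52  11010000111110100011100→1 (0)
 53  10100001111101000111000→1 (0)
 54  01000011111010001110000→0 (1)
 55  10000111110100011100001→1 (1)
 56  00001111101000111000011→0 (0)
 57  00011111010001110000110→0 (0)
 58  00111110100011100001100→0 (0)
 59  01111101000111000011000→0 (1)
 60  11111010001110000110001→1 (0)
 61  11110100011100001100010→1 (1)
 62  11101000111000011000101→1 (1)
 63  11010001110000110001011→1 (1)
 64  10100011100001100010111→1 (0)
 65  01000111000011000101110→0 (0)
 66  10001110000110001011100→1 (0)
 67  00011100001100010111000→0 (1)
 68  00111000011000101110001→0 (1)
 69  01110000110001011100011→0 (0)
 70  11100001100010111000110→1 (1)
 71  11000011000101110001101→1 (1)
 72  10000110001011100011011→1 (0)
 73  00001100010111000110110→0 (1)
 74  00011000101110001101101→0 (0)
 75  00110001011100011011010→0 (1)
 76  01100010111000110110101→0 (1)
 77  11000101110001101101011→1 (1)
 78  10001011100011011010111→1 (0)
 79  00010111000110110101110→0 (0)
 80  00101110001101101011100→0 (1)
 81  01011100011011010111001→0 (1)
 82  10111000110110101110011→1 (0)
 83  01110001101101011100110→0 (0)
 84  11100011011010111001100→1 (1)
 85  11000110110101110011001→1 (0)
 86  10001101101011100110010→1 (0)
 87  00011011010111001100100→0 (0)
 88  00110110101110011001000→0 (0)
 89  01101101011100110010000→0 (1)
 90  11011010111001100100001→1 (1)
 91  10110101110011001000011→1 (1)
 92  01101011100110010000111→0 (0)
 93  11010111001100100001110→1 (1)
 94  10101110011001000011101→1 (0)
 95  01011100110010000111010→0 (1)
 96  10111001100100001110101→1 (0)
 97  01110011001000011101010→0 (0)
 98  11100110010000111010100→1 (0)
 99  11001100100001110101000→1 (1)
100  10011001000011101010001→1 (0)
101  00110010000111010100010→0 (0)
102  01100100001110101000100→0 (0)

1110110110110111001110000001101110110011111011110100110100001111101000111000011000101110001101101011100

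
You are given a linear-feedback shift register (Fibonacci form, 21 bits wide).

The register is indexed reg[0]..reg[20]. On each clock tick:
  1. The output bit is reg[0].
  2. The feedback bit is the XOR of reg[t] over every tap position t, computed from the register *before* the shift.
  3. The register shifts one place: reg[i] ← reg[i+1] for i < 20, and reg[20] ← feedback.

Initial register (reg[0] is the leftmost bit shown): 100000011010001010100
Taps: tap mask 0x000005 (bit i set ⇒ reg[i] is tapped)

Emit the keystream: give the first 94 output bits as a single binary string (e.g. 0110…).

k : reg_k → out_k, fb_k
0: 100000011010001010100 → 1, fb=1
1: 000000110100010101001 → 0, fb=0
2: 000001101000101010010 → 0, fb=0
3: 000011010001010100100 → 0, fb=0
4: 000110100010101001000 → 0, fb=0
5: 001101000101010010000 → 0, fb=1
6: 011010001010100100001 → 0, fb=1
7: 110100010101001000011 → 1, fb=1
8: 101000101010010000111 → 1, fb=0
9: 010001010100100001110 → 0, fb=0
10: 100010101001000011100 → 1, fb=1
11: 000101010010000111001 → 0, fb=0
12: 001010100100001110010 → 0, fb=1
13: 010101001000011100101 → 0, fb=0
14: 101010010000111001010 → 1, fb=0
15: 010100100001110010100 → 0, fb=0
16: 101001000011100101000 → 1, fb=0
17: 010010000111001010000 → 0, fb=0
18: 100100001110010100000 → 1, fb=1
19: 001000011100101000001 → 0, fb=1
20: 010000111001010000011 → 0, fb=0
21: 100001110010100000110 → 1, fb=1
22: 000011100101000001101 → 0, fb=0
23: 000111001010000011010 → 0, fb=0
24: 001110010100000110100 → 0, fb=1
25: 011100101000001101001 → 0, fb=1
26: 111001010000011010011 → 1, fb=0
27: 110010100000110100110 → 1, fb=1
28: 100101000001101001101 → 1, fb=1
29: 001010000011010011011 → 0, fb=1
30: 010100000110100110111 → 0, fb=0
31: 101000001101001101110 → 1, fb=0
32: 010000011010011011100 → 0, fb=0
33: 100000110100110111000 → 1, fb=1
34: 000001101001101110001 → 0, fb=0
35: 000011010011011100010 → 0, fb=0
36: 000110100110111000100 → 0, fb=0
37: 001101001101110001000 → 0, fb=1
38: 011010011011100010001 → 0, fb=1
39: 110100110111000100011 → 1, fb=1
40: 101001101110001000111 → 1, fb=0
41: 010011011100010001110 → 0, fb=0
42: 100110111000100011100 → 1, fb=1
43: 001101110001000111001 → 0, fb=1
44: 011011100010001110011 → 0, fb=1
45: 110111000100011100111 → 1, fb=1
46: 101110001000111001111 → 1, fb=0
47: 011100010001110011110 → 0, fb=1
48: 111000100011100111101 → 1, fb=0
49: 110001000111001111010 → 1, fb=1
50: 100010001110011110101 → 1, fb=1
51: 000100011100111101011 → 0, fb=0
52: 001000111001111010110 → 0, fb=1
53: 010001110011110101101 → 0, fb=0
54: 100011100111101011010 → 1, fb=1
55: 000111001111010110101 → 0, fb=0
56: 001110011110101101010 → 0, fb=1
57: 011100111101011010101 → 0, fb=1
58: 111001111010110101011 → 1, fb=0
59: 110011110101101010110 → 1, fb=1
60: 100111101011010101101 → 1, fb=1
61: 001111010110101011011 → 0, fb=1
62: 011110101101010110111 → 0, fb=1
63: 111101011010101101111 → 1, fb=0
64: 111010110101011011110 → 1, fb=0
65: 110101101010110111100 → 1, fb=1
66: 101011010101101111001 → 1, fb=0
67: 010110101011011110010 → 0, fb=0
68: 101101010110111100100 → 1, fb=0
69: 011010101101111001000 → 0, fb=1
70: 110101011011110010001 → 1, fb=1
71: 101010110111100100011 → 1, fb=0
72: 010101101111001000110 → 0, fb=0
73: 101011011110010001100 → 1, fb=0
74: 010110111100100011000 → 0, fb=0
75: 101101111001000110000 → 1, fb=0
76: 011011110010001100000 → 0, fb=1
77: 110111100100011000001 → 1, fb=1
78: 101111001000110000011 → 1, fb=0
79: 011110010001100000110 → 0, fb=1
80: 111100100011000001101 → 1, fb=0
81: 111001000110000011010 → 1, fb=0
82: 110010001100000110100 → 1, fb=1
83: 100100011000001101001 → 1, fb=1
84: 001000110000011010011 → 0, fb=1
85: 010001100000110100111 → 0, fb=0
86: 100011000001101001110 → 1, fb=1
87: 000110000011010011101 → 0, fb=0
88: 001100000110100111010 → 0, fb=1
89: 011000001101001110101 → 0, fb=1
90: 110000011010011101011 → 1, fb=1
91: 100000110100111010111 → 1, fb=1
92: 000001101001110101111 → 0, fb=0
93: 000011010011101011110 → 0, fb=0

1000000110100010101001000011100101000001101001101110001000111001111010110101011011110010001100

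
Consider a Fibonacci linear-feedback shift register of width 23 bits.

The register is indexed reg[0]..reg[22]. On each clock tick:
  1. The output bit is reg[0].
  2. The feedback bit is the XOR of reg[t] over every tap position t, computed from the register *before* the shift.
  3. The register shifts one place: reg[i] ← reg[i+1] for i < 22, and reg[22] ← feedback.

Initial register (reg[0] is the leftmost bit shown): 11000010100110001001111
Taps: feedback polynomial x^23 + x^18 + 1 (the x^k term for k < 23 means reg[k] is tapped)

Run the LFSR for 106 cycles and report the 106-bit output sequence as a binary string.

1100001010011000100111110111111011000111000001101100101111010000100010011101100101101010010000011011111100

step | reg (before) | out | fb
   0 | 11000010100110001001111 | 1 | 1
   1 | 10000101001100010011111 | 1 | 0
   2 | 00001010011000100111110 | 0 | 1
   3 | 00010100110001001111101 | 0 | 1
   4 | 00101001100010011111011 | 0 | 1
   5 | 01010011000100111110111 | 0 | 1
   6 | 10100110001001111101111 | 1 | 1
   7 | 01001100010011111011111 | 0 | 1
   8 | 10011000100111110111111 | 1 | 0
   9 | 00110001001111101111110 | 0 | 1
  10 | 01100010011111011111101 | 0 | 1
  11 | 11000100111110111111011 | 1 | 0
  12 | 10001001111101111110110 | 1 | 0
  13 | 00010011111011111101100 | 0 | 0
  14 | 00100111110111111011000 | 0 | 1
  15 | 01001111101111110110001 | 0 | 1
  16 | 10011111011111101100011 | 1 | 1
  17 | 00111110111111011000111 | 0 | 0
  18 | 01111101111110110001110 | 0 | 0
  19 | 11111011111101100011100 | 1 | 0
  20 | 11110111111011000111000 | 1 | 0
  21 | 11101111110110001110000 | 1 | 0
  22 | 11011111101100011100000 | 1 | 1
  23 | 10111111011000111000001 | 1 | 1
  24 | 01111110110001110000011 | 0 | 0
  25 | 11111101100011100000110 | 1 | 1
  26 | 11111011000111000001101 | 1 | 1
  27 | 11110110001110000011011 | 1 | 0
  28 | 11101100011100000110110 | 1 | 0
  29 | 11011000111000001101100 | 1 | 1
  30 | 10110001110000011011001 | 1 | 0
  31 | 01100011100000110110010 | 0 | 1
  32 | 11000111000001101100101 | 1 | 1
  33 | 10001110000011011001011 | 1 | 1
  34 | 00011100000110110010111 | 0 | 1
  35 | 00111000001101100101111 | 0 | 0
  36 | 01110000011011001011110 | 0 | 1
  37 | 11100000110110010111101 | 1 | 0
  38 | 11000001101100101111010 | 1 | 0
  39 | 10000011011001011110100 | 1 | 0
  40 | 00000110110010111101000 | 0 | 0
  41 | 00001101100101111010000 | 0 | 1
  42 | 00011011001011110100001 | 0 | 0
  43 | 00110110010111101000010 | 0 | 0
  44 | 01101100101111010000100 | 0 | 0
  45 | 11011001011110100001000 | 1 | 1
  46 | 10110010111101000010001 | 1 | 0
  47 | 01100101111010000100010 | 0 | 0
  48 | 11001011110100001000100 | 1 | 1
  49 | 10010111101000010001001 | 1 | 1
  50 | 00101111010000100010011 | 0 | 1
  51 | 01011110100001000100111 | 0 | 0
  52 | 10111101000010001001110 | 1 | 1
  53 | 01111010000100010011101 | 0 | 1
  54 | 11110100001000100111011 | 1 | 0
  55 | 11101000010001001110110 | 1 | 0
  56 | 11010000100010011101100 | 1 | 1
  57 | 10100001000100111011001 | 1 | 0
  58 | 01000010001001110110010 | 0 | 1
  59 | 10000100010011101100101 | 1 | 1
  60 | 00001000100111011001011 | 0 | 0
  61 | 00010001001110110010110 | 0 | 1
  62 | 00100010011101100101101 | 0 | 0
  63 | 01000100111011001011010 | 0 | 1
  64 | 10001001110110010110101 | 1 | 0
  65 | 00010011101100101101010 | 0 | 0
  66 | 00100111011001011010100 | 0 | 1
  67 | 01001110110010110101001 | 0 | 0
  68 | 10011101100101101010010 | 1 | 0
  69 | 00111011001011010100100 | 0 | 0
  70 | 01110110010110101001000 | 0 | 0
  71 | 11101100101101010010000 | 1 | 0
  72 | 11011001011010100100000 | 1 | 1
  73 | 10110010110101001000001 | 1 | 1
  74 | 01100101101010010000011 | 0 | 0
  75 | 11001011010100100000110 | 1 | 1
  76 | 10010110101001000001101 | 1 | 1
  77 | 00101101010010000011011 | 0 | 1
  78 | 01011010100100000110111 | 0 | 1
  79 | 10110101001000001101111 | 1 | 1
  80 | 01101010010000011011111 | 0 | 1
  81 | 11010100100000110111111 | 1 | 0
  82 | 10101001000001101111110 | 1 | 0
  83 | 01010010000011011111100 | 0 | 1
  84 | 10100100000110111111001 | 1 | 0
  85 | 01001000001101111110010 | 0 | 1
  86 | 10010000011011111100101 | 1 | 1
  87 | 00100000110111111001011 | 0 | 0
  88 | 01000001101111110010110 | 0 | 1
  89 | 10000011011111100101101 | 1 | 1
  90 | 00000110111111001011011 | 0 | 1
  91 | 00001101111110010110111 | 0 | 1
  92 | 00011011111100101101111 | 0 | 0
  93 | 00110111111001011011110 | 0 | 1
  94 | 01101111110010110111101 | 0 | 1
  95 | 11011111100101101111011 | 1 | 0
  96 | 10111111001011011110110 | 1 | 0
  97 | 01111110010110111101100 | 0 | 0
  98 | 11111100101101111011000 | 1 | 0
  99 | 11111001011011110110000 | 1 | 0
 100 | 11110010110111101100000 | 1 | 1
 101 | 11100101101111011000001 | 1 | 1
 102 | 11001011011110110000011 | 1 | 1
 103 | 10010110111101100000111 | 1 | 1
 104 | 00101101111011000001111 | 0 | 0
 105 | 01011011110110000011110 | 0 | 1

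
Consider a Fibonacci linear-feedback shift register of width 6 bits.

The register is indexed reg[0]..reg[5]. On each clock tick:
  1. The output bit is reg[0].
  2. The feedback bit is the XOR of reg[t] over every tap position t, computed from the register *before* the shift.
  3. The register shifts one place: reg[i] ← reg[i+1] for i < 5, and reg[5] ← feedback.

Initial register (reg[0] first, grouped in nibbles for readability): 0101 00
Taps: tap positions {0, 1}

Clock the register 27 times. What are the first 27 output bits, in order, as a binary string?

010100111101000111001001011

tick  register→output (feedback)
  0  010100→0 (1)
  1  101001→1 (1)
  2  010011→0 (1)
  3  100111→1 (1)
  4  001111→0 (0)
  5  011110→0 (1)
  6  111101→1 (0)
  7  111010→1 (0)
  8  110100→1 (0)
  9  101000→1 (1)
 10  010001→0 (1)
 11  100011→1 (1)
 12  000111→0 (0)
 13  001110→0 (0)
 14  011100→0 (1)
 15  111001→1 (0)
 16  110010→1 (0)
 17  100100→1 (1)
 18  001001→0 (0)
 19  010010→0 (1)
 20  100101→1 (1)
 21  001011→0 (0)
 22  010110→0 (1)
 23  101101→1 (1)
 24  011011→0 (1)
 25  110111→1 (0)
 26  101110→1 (1)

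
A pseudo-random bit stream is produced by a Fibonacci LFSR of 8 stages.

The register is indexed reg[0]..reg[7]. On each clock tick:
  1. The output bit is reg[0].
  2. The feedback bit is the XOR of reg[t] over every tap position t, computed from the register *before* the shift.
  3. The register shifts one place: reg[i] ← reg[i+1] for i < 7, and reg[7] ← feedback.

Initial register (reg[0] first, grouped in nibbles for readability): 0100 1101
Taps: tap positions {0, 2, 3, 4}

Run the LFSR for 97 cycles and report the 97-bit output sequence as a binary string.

k : reg_k → out_k, fb_k
0: 01001101 → 0, fb=1
1: 10011011 → 1, fb=1
2: 00110111 → 0, fb=0
3: 01101110 → 0, fb=0
4: 11011100 → 1, fb=1
5: 10111001 → 1, fb=0
6: 01110010 → 0, fb=0
7: 11100100 → 1, fb=0
8: 11001000 → 1, fb=0
9: 10010000 → 1, fb=0
10: 00100000 → 0, fb=1
11: 01000001 → 0, fb=0
12: 10000010 → 1, fb=1
13: 00000101 → 0, fb=0
14: 00001010 → 0, fb=1
15: 00010101 → 0, fb=1
16: 00101011 → 0, fb=0
17: 01010110 → 0, fb=1
18: 10101101 → 1, fb=1
19: 01011011 → 0, fb=0
20: 10110110 → 1, fb=1
21: 01101101 → 0, fb=0
22: 11011010 → 1, fb=1
23: 10110101 → 1, fb=1
24: 01101011 → 0, fb=0
25: 11010110 → 1, fb=0
26: 10101100 → 1, fb=1
27: 01011001 → 0, fb=0
28: 10110010 → 1, fb=1
29: 01100101 → 0, fb=1
30: 11001011 → 1, fb=0
31: 10010110 → 1, fb=0
32: 00101100 → 0, fb=0
33: 01011000 → 0, fb=0
34: 10110000 → 1, fb=1
35: 01100001 → 0, fb=1
36: 11000011 → 1, fb=1
37: 10000111 → 1, fb=1
38: 00001111 → 0, fb=1
39: 00011111 → 0, fb=0
40: 00111110 → 0, fb=1
41: 01111101 → 0, fb=1
42: 11111011 → 1, fb=0
43: 11110110 → 1, fb=1
44: 11101101 → 1, fb=1
45: 11011011 → 1, fb=1
46: 10110111 → 1, fb=1
47: 01101111 → 0, fb=0
48: 11011110 → 1, fb=1
49: 10111101 → 1, fb=0
50: 01111010 → 0, fb=1
51: 11110101 → 1, fb=1
52: 11101011 → 1, fb=1
53: 11010111 → 1, fb=0
54: 10101110 → 1, fb=1
55: 01011101 → 0, fb=0
56: 10111010 → 1, fb=0
57: 01110100 → 0, fb=0
58: 11101000 → 1, fb=1
59: 11010001 → 1, fb=0
60: 10100010 → 1, fb=0
61: 01000100 → 0, fb=0
62: 10001000 → 1, fb=0
63: 00010000 → 0, fb=1
64: 00100001 → 0, fb=1
65: 01000011 → 0, fb=0
66: 10000110 → 1, fb=1
67: 00001101 → 0, fb=1
68: 00011011 → 0, fb=0
69: 00110110 → 0, fb=0
70: 01101100 → 0, fb=0
71: 11011000 → 1, fb=1
72: 10110001 → 1, fb=1
73: 01100011 → 0, fb=1
74: 11000111 → 1, fb=1
75: 10001111 → 1, fb=0
76: 00011110 → 0, fb=0
77: 00111100 → 0, fb=1
78: 01111001 → 0, fb=1
79: 11110011 → 1, fb=1
80: 11100111 → 1, fb=0
81: 11001110 → 1, fb=0
82: 10011100 → 1, fb=1
83: 00111001 → 0, fb=1
84: 01110011 → 0, fb=0
85: 11100110 → 1, fb=0
86: 11001100 → 1, fb=0
87: 10011000 → 1, fb=1
88: 00110001 → 0, fb=0
89: 01100010 → 0, fb=1
90: 11000101 → 1, fb=1
91: 10001011 → 1, fb=0
92: 00010110 → 0, fb=1
93: 00101101 → 0, fb=0
94: 01011010 → 0, fb=0
95: 10110100 → 1, fb=1
96: 01101001 → 0, fb=0

0100110111001000001010110110101100101100001111101101111010111010001000011011000111100111001100010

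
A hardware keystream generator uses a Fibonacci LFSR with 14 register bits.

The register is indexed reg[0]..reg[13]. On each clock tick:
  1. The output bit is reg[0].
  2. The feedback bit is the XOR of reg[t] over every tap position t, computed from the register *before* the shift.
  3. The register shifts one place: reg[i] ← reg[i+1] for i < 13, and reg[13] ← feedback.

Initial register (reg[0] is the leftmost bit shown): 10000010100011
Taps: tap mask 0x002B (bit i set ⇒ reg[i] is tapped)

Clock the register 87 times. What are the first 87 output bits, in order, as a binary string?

100000101000111100001000001000010111010100011010010100101101100011101010110011001100001

tick  register→output (feedback)
  0  10000010100011→1 (1)
  1  00000101000111→0 (1)
  2  00001010001111→0 (0)
  3  00010100011110→0 (0)
  4  00101000111100→0 (0)
  5  01010001111000→0 (0)
  6  10100011110000→1 (1)
  7  01000111100001→0 (0)
  8  10001111000010→1 (0)
  9  00011110000100→0 (0)
 10  00111100001000→0 (0)
 11  01111000010000→0 (0)
 12  11110000100000→1 (1)
 13  11100001000001→1 (0)
 14  11000010000010→1 (0)
 15  10000100000100→1 (0)
 16  00001000001000→0 (0)
 17  00010000010000→0 (1)
 18  00100000100001→0 (0)
 19  01000001000010→0 (1)
 20  10000010000101→1 (1)
 21  00000100001011→0 (1)
 22  00001000010111→0 (0)
 23  00010000101110→0 (1)
 24  00100001011101→0 (0)
 25  01000010111010→0 (1)
 26  10000101110101→1 (0)
 27  00001011101010→0 (0)
 28  00010111010100→0 (0)
 29  00101110101000→0 (1)
 30  01011101010001→0 (1)
 31  10111010100011→1 (0)
 32  01110101000110→0 (1)
 33  11101010001101→1 (0)
 34  11010100011010→1 (0)
 35  10101000110100→1 (1)
 36  01010001101001→0 (0)
 37  10100011010010→1 (1)
 38  01000110100101→0 (0)
 39  10001101001010→1 (0)
 40  00011010010100→0 (1)
 41  00110100101001→0 (0)
 42  01101001010010→0 (1)
 43  11010010100101→1 (1)
 44  10100101001011→1 (0)
 45  01001010010110→0 (1)
 46  10010100101101→1 (1)
 47  00101001011011→0 (0)
 48  01010010110110→0 (0)
 49  10100101101100→1 (0)
 50  01001011011000→0 (1)
 51  10010110110001→1 (1)
 52  00101101100011→0 (1)
 53  01011011000111→0 (0)
 54  10110110001110→1 (1)
 55  01101100011101→0 (0)
 56  11011000111010→1 (1)
 57  10110001110101→1 (0)
 58  01100011101010→0 (1)
 59  11000111010101→1 (1)
 60  10001110101011→1 (0)
 61  00011101010110→0 (0)
 62  00111010101100→0 (1)
 63  01110101011001→0 (1)
 64  11101010110011→1 (0)
 65  11010101100110→1 (0)
 66  10101011001100→1 (1)
 67  01010110011001→0 (1)
 68  10101100110011→1 (0)
 69  01011001100110→0 (0)
 70  10110011001100→1 (0)
 71  01100110011000→0 (0)
 72  11001100110000→1 (1)
 73  10011001100001→1 (0)
 74  00110011000010→0 (1)
 75  01100110000101→0 (0)
 76  11001100001010→1 (1)
 77  10011000010101→1 (0)
 78  00110000101010→0 (1)
 79  01100001010101→0 (1)
 80  11000010101011→1 (0)
 81  10000101010110→1 (0)
 82  00001010101100→0 (0)
 83  00010101011000→0 (0)
 84  00101010110000→0 (0)
 85  01010101100000→0 (1)
 86  10101011000001→1 (1)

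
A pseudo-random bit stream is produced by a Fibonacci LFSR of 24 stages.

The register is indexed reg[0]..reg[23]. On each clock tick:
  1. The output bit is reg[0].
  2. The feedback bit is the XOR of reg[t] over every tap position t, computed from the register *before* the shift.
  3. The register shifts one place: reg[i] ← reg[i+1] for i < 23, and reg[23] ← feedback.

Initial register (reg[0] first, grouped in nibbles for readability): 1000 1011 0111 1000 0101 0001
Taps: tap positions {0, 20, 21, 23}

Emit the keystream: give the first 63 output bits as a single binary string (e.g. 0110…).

100010110111100001010001001010001011100010001111110010011110110

step | reg (before) | out | fb
   0 | 100010110111100001010001 | 1 | 0
   1 | 000101101111000010100010 | 0 | 0
   2 | 001011011110000101000100 | 0 | 1
   3 | 010110111100001010001001 | 0 | 0
   4 | 101101111000010100010010 | 1 | 1
   5 | 011011110000101000100101 | 0 | 0
   6 | 110111100001010001001010 | 1 | 0
   7 | 101111000010100010010100 | 1 | 0
   8 | 011110000101000100101000 | 0 | 1
   9 | 111100001010001001010001 | 1 | 0
  10 | 111000010100010010100010 | 1 | 1
  11 | 110000101000100101000101 | 1 | 1
  12 | 100001010001001010001011 | 1 | 1
  13 | 000010100010010100010111 | 0 | 0
  14 | 000101000100101000101110 | 0 | 0
  15 | 001010001001010001011100 | 0 | 0
  16 | 010100010010100010111000 | 0 | 1
  17 | 101000100101000101110001 | 1 | 0
  18 | 010001001010001011100010 | 0 | 0
  19 | 100010010100010111000100 | 1 | 0
  20 | 000100101000101110001000 | 0 | 1
  21 | 001001010001011100010001 | 0 | 1
  22 | 010010100010111000100011 | 0 | 1
  23 | 100101000101110001000111 | 1 | 1
  24 | 001010001011100010001111 | 0 | 1
  25 | 010100010111000100011111 | 0 | 1
  26 | 101000101110001000111111 | 1 | 0
  27 | 010001011100010001111110 | 0 | 0
  28 | 100010111000100011111100 | 1 | 1
  29 | 000101110001000111111001 | 0 | 0
  30 | 001011100010001111110010 | 0 | 0
  31 | 010111000100011111100100 | 0 | 1
  32 | 101110001000111111001001 | 1 | 1
  33 | 011100010001111110010011 | 0 | 1
  34 | 111000100011111100100111 | 1 | 1
  35 | 110001000111111001001111 | 1 | 0
  36 | 100010001111110010011110 | 1 | 1
  37 | 000100011111100100111101 | 0 | 1
  38 | 001000111111001001111011 | 0 | 0
  39 | 010001111110010011110110 | 0 | 1
  40 | 100011111100100111101101 | 1 | 0
  41 | 000111111001001111011010 | 0 | 1
  42 | 001111110010011110110101 | 0 | 0
  43 | 011111100100111101101010 | 0 | 1
  44 | 111111001001111011010101 | 1 | 1
  45 | 111110010011110110101011 | 1 | 1
  46 | 111100100111101101010111 | 1 | 1
  47 | 111001001111011010101111 | 1 | 0
  48 | 110010011110110101011110 | 1 | 1
  49 | 100100111101101010111101 | 1 | 0
  50 | 001001111011010101111010 | 0 | 1
  51 | 010011110110101011110101 | 0 | 0
  52 | 100111101101010111101010 | 1 | 0
  53 | 001111011010101111010100 | 0 | 1
  54 | 011110110101011110101001 | 0 | 0
  55 | 111101101010111101010010 | 1 | 1
  56 | 111011010101111010100101 | 1 | 1
  57 | 110110101011110101001011 | 1 | 1
  58 | 101101010111101010010111 | 1 | 1
  59 | 011010101111010100101111 | 0 | 1
  60 | 110101011110101001011111 | 1 | 0
  61 | 101010111101010010111110 | 1 | 1
  62 | 010101111010100101111101 | 0 | 1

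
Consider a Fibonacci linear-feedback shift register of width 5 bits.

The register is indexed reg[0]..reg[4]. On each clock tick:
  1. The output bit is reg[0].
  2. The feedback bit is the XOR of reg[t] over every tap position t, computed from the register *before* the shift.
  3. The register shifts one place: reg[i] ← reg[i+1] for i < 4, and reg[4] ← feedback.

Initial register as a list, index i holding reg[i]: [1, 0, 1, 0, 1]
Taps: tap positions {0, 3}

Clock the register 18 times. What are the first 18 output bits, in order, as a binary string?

101011101100011111

k : reg_k → out_k, fb_k
0: 10101 → 1, fb=1
1: 01011 → 0, fb=1
2: 10111 → 1, fb=0
3: 01110 → 0, fb=1
4: 11101 → 1, fb=1
5: 11011 → 1, fb=0
6: 10110 → 1, fb=0
7: 01100 → 0, fb=0
8: 11000 → 1, fb=1
9: 10001 → 1, fb=1
10: 00011 → 0, fb=1
11: 00111 → 0, fb=1
12: 01111 → 0, fb=1
13: 11111 → 1, fb=0
14: 11110 → 1, fb=0
15: 11100 → 1, fb=1
16: 11001 → 1, fb=1
17: 10011 → 1, fb=0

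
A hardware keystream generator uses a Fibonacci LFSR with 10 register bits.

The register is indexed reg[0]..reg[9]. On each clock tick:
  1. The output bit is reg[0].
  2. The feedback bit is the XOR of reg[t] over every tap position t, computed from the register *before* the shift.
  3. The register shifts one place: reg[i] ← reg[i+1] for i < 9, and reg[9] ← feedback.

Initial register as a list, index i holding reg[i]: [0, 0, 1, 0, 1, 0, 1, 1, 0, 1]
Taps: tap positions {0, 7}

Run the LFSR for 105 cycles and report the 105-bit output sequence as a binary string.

001010110110011000011010110111010001010111111010001110011011100101000110100000011001001000100000100110110

k : reg_k → out_k, fb_k
0: 0010101101 → 0, fb=1
1: 0101011011 → 0, fb=0
2: 1010110110 → 1, fb=0
3: 0101101100 → 0, fb=1
4: 1011011001 → 1, fb=1
5: 0110110011 → 0, fb=0
6: 1101100110 → 1, fb=0
7: 1011001100 → 1, fb=0
8: 0110011000 → 0, fb=0
9: 1100110000 → 1, fb=1
10: 1001100001 → 1, fb=1
11: 0011000011 → 0, fb=0
12: 0110000110 → 0, fb=1
13: 1100001101 → 1, fb=0
14: 1000011010 → 1, fb=1
15: 0000110101 → 0, fb=1
16: 0001101011 → 0, fb=0
17: 0011010110 → 0, fb=1
18: 0110101101 → 0, fb=1
19: 1101011011 → 1, fb=1
20: 1010110111 → 1, fb=0
21: 0101101110 → 0, fb=1
22: 1011011101 → 1, fb=0
23: 0110111010 → 0, fb=0
24: 1101110100 → 1, fb=0
25: 1011101000 → 1, fb=1
26: 0111010001 → 0, fb=0
27: 1110100010 → 1, fb=1
28: 1101000101 → 1, fb=0
29: 1010001010 → 1, fb=1
30: 0100010101 → 0, fb=1
31: 1000101011 → 1, fb=1
32: 0001010111 → 0, fb=1
33: 0010101111 → 0, fb=1
34: 0101011111 → 0, fb=1
35: 1010111111 → 1, fb=0
36: 0101111110 → 0, fb=1
37: 1011111101 → 1, fb=0
38: 0111111010 → 0, fb=0
39: 1111110100 → 1, fb=0
40: 1111101000 → 1, fb=1
41: 1111010001 → 1, fb=1
42: 1110100011 → 1, fb=1
43: 1101000111 → 1, fb=0
44: 1010001110 → 1, fb=0
45: 0100011100 → 0, fb=1
46: 1000111001 → 1, fb=1
47: 0001110011 → 0, fb=0
48: 0011100110 → 0, fb=1
49: 0111001101 → 0, fb=1
50: 1110011011 → 1, fb=1
51: 1100110111 → 1, fb=0
52: 1001101110 → 1, fb=0
53: 0011011100 → 0, fb=1
54: 0110111001 → 0, fb=0
55: 1101110010 → 1, fb=1
56: 1011100101 → 1, fb=0
57: 0111001010 → 0, fb=0
58: 1110010100 → 1, fb=0
59: 1100101000 → 1, fb=1
60: 1001010001 → 1, fb=1
61: 0010100011 → 0, fb=0
62: 0101000110 → 0, fb=1
63: 1010001101 → 1, fb=0
64: 0100011010 → 0, fb=0
65: 1000110100 → 1, fb=0
66: 0001101000 → 0, fb=0
67: 0011010000 → 0, fb=0
68: 0110100000 → 0, fb=0
69: 1101000000 → 1, fb=1
70: 1010000001 → 1, fb=1
71: 0100000011 → 0, fb=0
72: 1000000110 → 1, fb=0
73: 0000001100 → 0, fb=1
74: 0000011001 → 0, fb=0
75: 0000110010 → 0, fb=0
76: 0001100100 → 0, fb=1
77: 0011001001 → 0, fb=0
78: 0110010010 → 0, fb=0
79: 1100100100 → 1, fb=0
80: 1001001000 → 1, fb=1
81: 0010010001 → 0, fb=0
82: 0100100010 → 0, fb=0
83: 1001000100 → 1, fb=0
84: 0010001000 → 0, fb=0
85: 0100010000 → 0, fb=0
86: 1000100000 → 1, fb=1
87: 0001000001 → 0, fb=0
88: 0010000010 → 0, fb=0
89: 0100000100 → 0, fb=1
90: 1000001001 → 1, fb=1
91: 0000010011 → 0, fb=0
92: 0000100110 → 0, fb=1
93: 0001001101 → 0, fb=1
94: 0010011011 → 0, fb=0
95: 0100110110 → 0, fb=1
96: 1001101101 → 1, fb=0
97: 0011011010 → 0, fb=0
98: 0110110100 → 0, fb=1
99: 1101101001 → 1, fb=1
100: 1011010011 → 1, fb=1
101: 0110100111 → 0, fb=1
102: 1101001111 → 1, fb=0
103: 1010011110 → 1, fb=0
104: 0100111100 → 0, fb=1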